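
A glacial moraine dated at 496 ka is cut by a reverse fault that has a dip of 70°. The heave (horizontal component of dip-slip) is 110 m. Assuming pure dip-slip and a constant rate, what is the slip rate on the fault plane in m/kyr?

0.648 m/kyr

dip-slip = heave / cos(dip) = 110 m / cos(70°) = 321.6 m
rate = 321.6 m / 496 ka = 0.000648 m/yr = 0.648 m/kyr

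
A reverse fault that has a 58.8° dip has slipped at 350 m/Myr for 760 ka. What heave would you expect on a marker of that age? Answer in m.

dip-slip = rate × time = 350 m/Myr × 760 ka = 266 m
heave = dip-slip × cos(dip) = 266 × cos(58.8°) = 138 m

138 m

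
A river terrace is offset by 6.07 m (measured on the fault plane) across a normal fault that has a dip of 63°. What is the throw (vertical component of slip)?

throw = dip-slip × sin(dip) = 6.07 m × sin(63°) = 5.41 m

5.41 m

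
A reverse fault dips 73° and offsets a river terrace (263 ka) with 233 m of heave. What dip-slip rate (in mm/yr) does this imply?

dip-slip = heave / cos(dip) = 233 m / cos(73°) = 796.9 m
rate = 796.9 m / 263 ka = 0.00303 m/yr = 3.03 mm/yr

3.03 mm/yr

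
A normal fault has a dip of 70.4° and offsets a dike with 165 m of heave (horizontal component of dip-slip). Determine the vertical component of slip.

throw = heave × tan(dip) = 165 × tan(70.4°) = 463 m

463 m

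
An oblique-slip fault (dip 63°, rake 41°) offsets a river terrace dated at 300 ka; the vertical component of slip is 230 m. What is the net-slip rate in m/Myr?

1310 m/Myr

dip-slip = throw / sin(dip) = 230 / sin(63°) = 258.1 m
net slip = dip-slip / sin(rake) = 258.1 / sin(41°) = 393.5 m
rate = 393.5 m / 300 ka = 0.00131 m/yr = 1310 m/Myr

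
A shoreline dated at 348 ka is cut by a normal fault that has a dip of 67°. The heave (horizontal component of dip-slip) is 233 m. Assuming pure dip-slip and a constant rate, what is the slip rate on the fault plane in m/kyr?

1.71 m/kyr

dip-slip = heave / cos(dip) = 233 m / cos(67°) = 596.3 m
rate = 596.3 m / 348 ka = 0.00171 m/yr = 1.71 m/kyr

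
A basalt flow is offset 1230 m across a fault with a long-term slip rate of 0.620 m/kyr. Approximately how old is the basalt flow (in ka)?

1980 ka

age = offset / rate = 1230 m / (0.620 m/kyr) = 1.98e+06 yr = 1980 ka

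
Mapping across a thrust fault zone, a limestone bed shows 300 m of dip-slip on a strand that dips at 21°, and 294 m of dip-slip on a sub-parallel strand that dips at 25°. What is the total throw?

throw_A = 300 × sin(21°) = 107.5 m
throw_B = 294 × sin(25°) = 124.2 m
total = 107.5 + 124.2 = 232 m

232 m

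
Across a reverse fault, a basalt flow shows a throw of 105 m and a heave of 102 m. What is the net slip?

net slip = √(throw² + heave²) = √(105² + 102²) = 146 m

146 m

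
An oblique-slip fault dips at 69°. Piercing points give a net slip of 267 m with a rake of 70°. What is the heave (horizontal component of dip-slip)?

dip-slip = net slip × sin(rake) = 267 m × sin(70°) = 250.9 m
heave = dip-slip × cos(dip) = 250.9 × cos(69°) = 89.9 m

89.9 m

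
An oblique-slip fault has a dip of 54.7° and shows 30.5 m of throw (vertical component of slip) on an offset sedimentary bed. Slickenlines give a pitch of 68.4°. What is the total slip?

40.2 m

dip-slip = throw / sin(dip) = 30.5 / sin(54.7°) = 37.37 m
net slip = dip-slip / sin(rake) = 37.37 / sin(68.4°) = 40.2 m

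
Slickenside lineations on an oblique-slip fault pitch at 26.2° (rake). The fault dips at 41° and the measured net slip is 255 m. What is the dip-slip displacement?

dip-slip = net slip × sin(rake) = 255 m × sin(26.2°) = 113 m

113 m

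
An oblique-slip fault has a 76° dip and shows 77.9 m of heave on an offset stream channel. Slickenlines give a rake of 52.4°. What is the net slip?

406 m

dip-slip = heave / cos(dip) = 77.9 / cos(76°) = 322 m
net slip = dip-slip / sin(rake) = 322 / sin(52.4°) = 406 m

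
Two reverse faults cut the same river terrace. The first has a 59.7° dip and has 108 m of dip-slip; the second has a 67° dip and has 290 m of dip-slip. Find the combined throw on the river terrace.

throw_A = 108 × sin(59.7°) = 93.25 m
throw_B = 290 × sin(67°) = 266.9 m
total = 93.25 + 266.9 = 360 m

360 m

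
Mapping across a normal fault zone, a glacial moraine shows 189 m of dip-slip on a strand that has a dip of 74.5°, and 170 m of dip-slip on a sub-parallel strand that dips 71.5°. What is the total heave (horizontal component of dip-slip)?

heave_A = 189 × cos(74.5°) = 50.51 m
heave_B = 170 × cos(71.5°) = 53.94 m
total = 50.51 + 53.94 = 104 m

104 m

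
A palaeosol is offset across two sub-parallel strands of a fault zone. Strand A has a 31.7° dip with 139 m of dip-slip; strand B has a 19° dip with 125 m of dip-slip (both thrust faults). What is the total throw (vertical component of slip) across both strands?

throw_A = 139 × sin(31.7°) = 73.04 m
throw_B = 125 × sin(19°) = 40.70 m
total = 73.04 + 40.70 = 114 m

114 m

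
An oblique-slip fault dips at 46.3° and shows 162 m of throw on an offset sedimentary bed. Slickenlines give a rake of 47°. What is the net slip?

dip-slip = throw / sin(dip) = 162 / sin(46.3°) = 224.1 m
net slip = dip-slip / sin(rake) = 224.1 / sin(47°) = 306 m

306 m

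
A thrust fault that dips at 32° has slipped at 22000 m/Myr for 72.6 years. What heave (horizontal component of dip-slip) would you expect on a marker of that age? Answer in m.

dip-slip = rate × time = 22000 m/Myr × 72.6 years = 1.597 m
heave = dip-slip × cos(dip) = 1.597 × cos(32°) = 1.35 m

1.35 m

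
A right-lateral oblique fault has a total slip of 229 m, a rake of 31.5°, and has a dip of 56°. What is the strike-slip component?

strike-slip = net slip × cos(rake) = 229 m × cos(31.5°) = 195 m

195 m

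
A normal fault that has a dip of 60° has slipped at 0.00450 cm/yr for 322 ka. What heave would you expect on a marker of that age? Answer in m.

7.25 m

dip-slip = rate × time = 0.00450 cm/yr × 322 ka = 14.49 m
heave = dip-slip × cos(dip) = 14.49 × cos(60°) = 7.25 m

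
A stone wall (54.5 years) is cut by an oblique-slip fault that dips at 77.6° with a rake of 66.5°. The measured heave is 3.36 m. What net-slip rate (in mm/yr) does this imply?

dip-slip = heave / cos(dip) = 3.36 / cos(77.6°) = 15.65 m
net slip = dip-slip / sin(rake) = 15.65 / sin(66.5°) = 17.06 m
rate = 17.06 m / 54.5 years = 0.313 m/yr = 313 mm/yr

313 mm/yr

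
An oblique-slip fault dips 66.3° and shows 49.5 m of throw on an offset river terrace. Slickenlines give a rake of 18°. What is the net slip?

dip-slip = throw / sin(dip) = 49.5 / sin(66.3°) = 54.06 m
net slip = dip-slip / sin(rake) = 54.06 / sin(18°) = 175 m

175 m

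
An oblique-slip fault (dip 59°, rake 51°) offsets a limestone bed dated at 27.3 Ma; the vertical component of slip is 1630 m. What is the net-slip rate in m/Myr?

dip-slip = throw / sin(dip) = 1630 / sin(59°) = 1902 m
net slip = dip-slip / sin(rake) = 1902 / sin(51°) = 2447 m
rate = 2447 m / 27.3 Ma = 0.0000896 m/yr = 89.6 m/Myr

89.6 m/Myr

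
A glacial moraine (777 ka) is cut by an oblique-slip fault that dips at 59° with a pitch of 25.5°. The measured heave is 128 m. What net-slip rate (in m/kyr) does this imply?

0.743 m/kyr

dip-slip = heave / cos(dip) = 128 / cos(59°) = 248.5 m
net slip = dip-slip / sin(rake) = 248.5 / sin(25.5°) = 577.3 m
rate = 577.3 m / 777 ka = 0.000743 m/yr = 0.743 m/kyr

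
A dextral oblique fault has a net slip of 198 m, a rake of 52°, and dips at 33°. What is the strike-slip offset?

strike-slip = net slip × cos(rake) = 198 m × cos(52°) = 122 m

122 m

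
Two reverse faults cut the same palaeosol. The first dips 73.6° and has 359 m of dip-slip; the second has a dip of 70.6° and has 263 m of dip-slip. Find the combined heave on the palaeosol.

189 m

heave_A = 359 × cos(73.6°) = 101.4 m
heave_B = 263 × cos(70.6°) = 87.36 m
total = 101.4 + 87.36 = 189 m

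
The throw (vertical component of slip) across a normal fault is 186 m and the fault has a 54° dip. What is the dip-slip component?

dip-slip = throw / sin(dip) = 186 / sin(54°) = 230 m

230 m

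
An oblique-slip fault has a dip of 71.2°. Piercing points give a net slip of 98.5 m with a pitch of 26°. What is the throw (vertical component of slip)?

dip-slip = net slip × sin(rake) = 98.5 m × sin(26°) = 43.18 m
throw = dip-slip × sin(dip) = 43.18 × sin(71.2°) = 40.9 m

40.9 m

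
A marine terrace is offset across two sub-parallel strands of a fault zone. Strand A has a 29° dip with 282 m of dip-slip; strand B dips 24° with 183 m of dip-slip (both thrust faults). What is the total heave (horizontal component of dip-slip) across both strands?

414 m

heave_A = 282 × cos(29°) = 246.6 m
heave_B = 183 × cos(24°) = 167.2 m
total = 246.6 + 167.2 = 414 m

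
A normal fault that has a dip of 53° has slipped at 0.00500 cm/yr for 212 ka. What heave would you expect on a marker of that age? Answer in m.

dip-slip = rate × time = 0.00500 cm/yr × 212 ka = 10.60 m
heave = dip-slip × cos(dip) = 10.60 × cos(53°) = 6.38 m

6.38 m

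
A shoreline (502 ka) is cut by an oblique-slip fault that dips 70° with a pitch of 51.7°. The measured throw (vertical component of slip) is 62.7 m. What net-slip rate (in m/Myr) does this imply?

169 m/Myr

dip-slip = throw / sin(dip) = 62.7 / sin(70°) = 66.72 m
net slip = dip-slip / sin(rake) = 66.72 / sin(51.7°) = 85.02 m
rate = 85.02 m / 502 ka = 0.000169 m/yr = 169 m/Myr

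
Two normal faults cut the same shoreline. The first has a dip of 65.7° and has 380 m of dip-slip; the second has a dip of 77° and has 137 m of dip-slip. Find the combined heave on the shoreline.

heave_A = 380 × cos(65.7°) = 156.4 m
heave_B = 137 × cos(77°) = 30.82 m
total = 156.4 + 30.82 = 187 m

187 m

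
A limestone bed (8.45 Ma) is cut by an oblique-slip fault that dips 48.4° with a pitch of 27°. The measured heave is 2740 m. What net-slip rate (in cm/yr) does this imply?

0.108 cm/yr

dip-slip = heave / cos(dip) = 2740 / cos(48.4°) = 4127 m
net slip = dip-slip / sin(rake) = 4127 / sin(27°) = 9090 m
rate = 9090 m / 8.45 Ma = 0.00108 m/yr = 0.108 cm/yr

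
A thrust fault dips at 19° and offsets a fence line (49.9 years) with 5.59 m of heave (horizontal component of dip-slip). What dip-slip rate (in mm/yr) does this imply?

dip-slip = heave / cos(dip) = 5.59 m / cos(19°) = 5.912 m
rate = 5.912 m / 49.9 years = 0.118 m/yr = 118 mm/yr

118 mm/yr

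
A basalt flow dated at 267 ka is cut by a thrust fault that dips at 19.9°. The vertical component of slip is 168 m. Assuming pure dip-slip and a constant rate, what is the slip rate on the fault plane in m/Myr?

dip-slip = throw / sin(dip) = 168 m / sin(19.9°) = 493.6 m
rate = 493.6 m / 267 ka = 0.00185 m/yr = 1850 m/Myr

1850 m/Myr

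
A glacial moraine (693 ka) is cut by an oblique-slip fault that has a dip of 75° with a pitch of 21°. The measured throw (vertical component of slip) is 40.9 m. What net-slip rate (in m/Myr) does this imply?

170 m/Myr

dip-slip = throw / sin(dip) = 40.9 / sin(75°) = 42.34 m
net slip = dip-slip / sin(rake) = 42.34 / sin(21°) = 118.2 m
rate = 118.2 m / 693 ka = 0.000170 m/yr = 170 m/Myr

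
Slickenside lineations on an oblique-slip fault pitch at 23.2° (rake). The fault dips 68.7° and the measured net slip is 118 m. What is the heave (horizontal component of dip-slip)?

16.9 m

dip-slip = net slip × sin(rake) = 118 m × sin(23.2°) = 46.49 m
heave = dip-slip × cos(dip) = 46.49 × cos(68.7°) = 16.9 m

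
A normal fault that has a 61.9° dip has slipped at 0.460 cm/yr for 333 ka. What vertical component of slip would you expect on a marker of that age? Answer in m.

dip-slip = rate × time = 0.460 cm/yr × 333 ka = 1532 m
throw = dip-slip × sin(dip) = 1532 × sin(61.9°) = 1350 m

1350 m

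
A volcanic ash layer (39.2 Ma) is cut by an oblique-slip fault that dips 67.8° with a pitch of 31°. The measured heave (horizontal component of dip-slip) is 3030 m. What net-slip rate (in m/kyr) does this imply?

0.397 m/kyr

dip-slip = heave / cos(dip) = 3030 / cos(67.8°) = 8019 m
net slip = dip-slip / sin(rake) = 8019 / sin(31°) = 15570 m
rate = 15570 m / 39.2 Ma = 0.000397 m/yr = 0.397 m/kyr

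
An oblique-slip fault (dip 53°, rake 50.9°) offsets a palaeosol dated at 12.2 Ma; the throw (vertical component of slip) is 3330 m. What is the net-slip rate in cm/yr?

dip-slip = throw / sin(dip) = 3330 / sin(53°) = 4170 m
net slip = dip-slip / sin(rake) = 4170 / sin(50.9°) = 5373 m
rate = 5373 m / 12.2 Ma = 0.000440 m/yr = 0.0440 cm/yr

0.0440 cm/yr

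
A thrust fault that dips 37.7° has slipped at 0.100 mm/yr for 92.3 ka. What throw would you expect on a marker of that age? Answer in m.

dip-slip = rate × time = 0.100 mm/yr × 92.3 ka = 9.230 m
throw = dip-slip × sin(dip) = 9.230 × sin(37.7°) = 5.64 m

5.64 m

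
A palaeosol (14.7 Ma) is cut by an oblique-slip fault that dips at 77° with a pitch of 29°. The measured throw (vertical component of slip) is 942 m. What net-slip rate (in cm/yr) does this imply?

dip-slip = throw / sin(dip) = 942 / sin(77°) = 966.8 m
net slip = dip-slip / sin(rake) = 966.8 / sin(29°) = 1994 m
rate = 1994 m / 14.7 Ma = 0.000136 m/yr = 0.0136 cm/yr

0.0136 cm/yr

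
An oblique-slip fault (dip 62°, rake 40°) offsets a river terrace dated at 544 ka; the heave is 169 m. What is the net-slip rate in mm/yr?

dip-slip = heave / cos(dip) = 169 / cos(62°) = 360 m
net slip = dip-slip / sin(rake) = 360 / sin(40°) = 560 m
rate = 560 m / 544 ka = 0.00103 m/yr = 1.03 mm/yr

1.03 mm/yr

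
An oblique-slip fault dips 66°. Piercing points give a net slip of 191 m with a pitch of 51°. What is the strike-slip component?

strike-slip = net slip × cos(rake) = 191 m × cos(51°) = 120 m

120 m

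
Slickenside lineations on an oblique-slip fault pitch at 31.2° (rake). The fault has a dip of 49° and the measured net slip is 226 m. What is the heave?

dip-slip = net slip × sin(rake) = 226 m × sin(31.2°) = 117.1 m
heave = dip-slip × cos(dip) = 117.1 × cos(49°) = 76.8 m

76.8 m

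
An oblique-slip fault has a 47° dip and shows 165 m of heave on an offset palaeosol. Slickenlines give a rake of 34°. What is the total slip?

dip-slip = heave / cos(dip) = 165 / cos(47°) = 241.9 m
net slip = dip-slip / sin(rake) = 241.9 / sin(34°) = 433 m

433 m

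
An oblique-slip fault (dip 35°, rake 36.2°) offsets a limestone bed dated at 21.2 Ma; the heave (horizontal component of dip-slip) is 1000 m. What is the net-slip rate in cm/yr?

0.00975 cm/yr

dip-slip = heave / cos(dip) = 1000 / cos(35°) = 1221 m
net slip = dip-slip / sin(rake) = 1221 / sin(36.2°) = 2067 m
rate = 2067 m / 21.2 Ma = 0.0000975 m/yr = 0.00975 cm/yr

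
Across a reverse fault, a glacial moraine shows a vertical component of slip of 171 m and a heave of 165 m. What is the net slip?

238 m

net slip = √(throw² + heave²) = √(171² + 165²) = 238 m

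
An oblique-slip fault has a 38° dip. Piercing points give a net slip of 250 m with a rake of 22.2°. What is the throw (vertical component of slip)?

dip-slip = net slip × sin(rake) = 250 m × sin(22.2°) = 94.46 m
throw = dip-slip × sin(dip) = 94.46 × sin(38°) = 58.2 m

58.2 m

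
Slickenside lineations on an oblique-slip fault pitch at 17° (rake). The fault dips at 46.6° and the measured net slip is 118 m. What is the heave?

23.7 m

dip-slip = net slip × sin(rake) = 118 m × sin(17°) = 34.50 m
heave = dip-slip × cos(dip) = 34.50 × cos(46.6°) = 23.7 m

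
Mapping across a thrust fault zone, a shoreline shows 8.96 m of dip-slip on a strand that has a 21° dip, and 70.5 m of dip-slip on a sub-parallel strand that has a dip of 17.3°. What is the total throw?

24.2 m

throw_A = 8.96 × sin(21°) = 3.211 m
throw_B = 70.5 × sin(17.3°) = 20.96 m
total = 3.211 + 20.96 = 24.2 m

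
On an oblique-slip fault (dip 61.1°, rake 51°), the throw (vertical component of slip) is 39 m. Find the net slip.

dip-slip = throw / sin(dip) = 39 / sin(61.1°) = 44.55 m
net slip = dip-slip / sin(rake) = 44.55 / sin(51°) = 57.3 m

57.3 m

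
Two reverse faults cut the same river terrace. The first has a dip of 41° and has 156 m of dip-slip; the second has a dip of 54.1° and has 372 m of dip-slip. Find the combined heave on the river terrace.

heave_A = 156 × cos(41°) = 117.7 m
heave_B = 372 × cos(54.1°) = 218.1 m
total = 117.7 + 218.1 = 336 m

336 m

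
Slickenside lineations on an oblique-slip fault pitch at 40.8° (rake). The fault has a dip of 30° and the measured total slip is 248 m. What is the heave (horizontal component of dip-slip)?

dip-slip = net slip × sin(rake) = 248 m × sin(40.8°) = 162 m
heave = dip-slip × cos(dip) = 162 × cos(30°) = 140 m

140 m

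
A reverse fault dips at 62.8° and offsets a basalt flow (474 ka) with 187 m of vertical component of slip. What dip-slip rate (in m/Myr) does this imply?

dip-slip = throw / sin(dip) = 187 m / sin(62.8°) = 210.3 m
rate = 210.3 m / 474 ka = 0.000444 m/yr = 444 m/Myr

444 m/Myr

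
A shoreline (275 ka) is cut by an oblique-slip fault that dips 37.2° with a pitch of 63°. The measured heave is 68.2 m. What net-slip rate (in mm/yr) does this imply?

dip-slip = heave / cos(dip) = 68.2 / cos(37.2°) = 85.62 m
net slip = dip-slip / sin(rake) = 85.62 / sin(63°) = 96.10 m
rate = 96.10 m / 275 ka = 0.000349 m/yr = 0.349 mm/yr

0.349 mm/yr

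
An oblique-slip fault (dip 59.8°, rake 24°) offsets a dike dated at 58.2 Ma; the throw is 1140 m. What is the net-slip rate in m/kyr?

dip-slip = throw / sin(dip) = 1140 / sin(59.8°) = 1319 m
net slip = dip-slip / sin(rake) = 1319 / sin(24°) = 3243 m
rate = 3243 m / 58.2 Ma = 0.0000557 m/yr = 0.0557 m/kyr

0.0557 m/kyr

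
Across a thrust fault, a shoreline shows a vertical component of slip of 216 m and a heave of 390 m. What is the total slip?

446 m

net slip = √(throw² + heave²) = √(216² + 390²) = 446 m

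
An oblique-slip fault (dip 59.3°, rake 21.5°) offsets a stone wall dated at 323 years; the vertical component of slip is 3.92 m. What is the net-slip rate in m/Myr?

38500 m/Myr

dip-slip = throw / sin(dip) = 3.92 / sin(59.3°) = 4.559 m
net slip = dip-slip / sin(rake) = 4.559 / sin(21.5°) = 12.44 m
rate = 12.44 m / 323 years = 0.0385 m/yr = 38500 m/Myr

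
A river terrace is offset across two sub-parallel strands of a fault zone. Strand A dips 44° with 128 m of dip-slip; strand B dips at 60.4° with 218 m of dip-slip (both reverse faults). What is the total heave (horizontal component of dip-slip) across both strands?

200 m

heave_A = 128 × cos(44°) = 92.08 m
heave_B = 218 × cos(60.4°) = 107.7 m
total = 92.08 + 107.7 = 200 m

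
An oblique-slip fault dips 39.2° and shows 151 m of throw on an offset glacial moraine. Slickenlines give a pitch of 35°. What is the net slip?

dip-slip = throw / sin(dip) = 151 / sin(39.2°) = 238.9 m
net slip = dip-slip / sin(rake) = 238.9 / sin(35°) = 417 m

417 m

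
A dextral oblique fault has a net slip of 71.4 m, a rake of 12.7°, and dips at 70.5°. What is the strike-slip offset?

strike-slip = net slip × cos(rake) = 71.4 m × cos(12.7°) = 69.7 m

69.7 m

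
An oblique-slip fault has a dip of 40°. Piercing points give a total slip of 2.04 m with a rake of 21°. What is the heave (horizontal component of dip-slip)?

dip-slip = net slip × sin(rake) = 2.04 m × sin(21°) = 0.7311 m
heave = dip-slip × cos(dip) = 0.7311 × cos(40°) = 0.560 m

0.560 m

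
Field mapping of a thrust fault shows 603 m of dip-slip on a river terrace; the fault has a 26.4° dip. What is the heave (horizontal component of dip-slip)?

540 m

heave = dip-slip × cos(dip) = 603 m × cos(26.4°) = 540 m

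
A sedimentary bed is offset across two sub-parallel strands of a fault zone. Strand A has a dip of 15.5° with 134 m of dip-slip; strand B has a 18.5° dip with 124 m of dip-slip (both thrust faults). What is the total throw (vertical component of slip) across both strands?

throw_A = 134 × sin(15.5°) = 35.81 m
throw_B = 124 × sin(18.5°) = 39.35 m
total = 35.81 + 39.35 = 75.2 m

75.2 m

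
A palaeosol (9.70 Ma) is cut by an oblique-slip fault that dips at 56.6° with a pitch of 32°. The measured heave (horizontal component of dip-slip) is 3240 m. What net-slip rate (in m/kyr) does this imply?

dip-slip = heave / cos(dip) = 3240 / cos(56.6°) = 5886 m
net slip = dip-slip / sin(rake) = 5886 / sin(32°) = 11110 m
rate = 11110 m / 9.70 Ma = 0.00115 m/yr = 1.15 m/kyr

1.15 m/kyr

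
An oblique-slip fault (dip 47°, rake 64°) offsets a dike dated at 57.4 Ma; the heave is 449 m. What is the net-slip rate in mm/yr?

dip-slip = heave / cos(dip) = 449 / cos(47°) = 658.4 m
net slip = dip-slip / sin(rake) = 658.4 / sin(64°) = 732.5 m
rate = 732.5 m / 57.4 Ma = 0.0000128 m/yr = 0.0128 mm/yr

0.0128 mm/yr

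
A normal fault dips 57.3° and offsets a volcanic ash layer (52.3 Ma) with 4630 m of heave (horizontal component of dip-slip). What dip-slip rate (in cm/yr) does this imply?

0.0164 cm/yr

dip-slip = heave / cos(dip) = 4630 m / cos(57.3°) = 8570 m
rate = 8570 m / 52.3 Ma = 0.000164 m/yr = 0.0164 cm/yr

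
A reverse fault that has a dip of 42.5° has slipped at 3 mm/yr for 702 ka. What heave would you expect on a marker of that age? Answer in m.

dip-slip = rate × time = 3 mm/yr × 702 ka = 2106 m
heave = dip-slip × cos(dip) = 2106 × cos(42.5°) = 1550 m

1550 m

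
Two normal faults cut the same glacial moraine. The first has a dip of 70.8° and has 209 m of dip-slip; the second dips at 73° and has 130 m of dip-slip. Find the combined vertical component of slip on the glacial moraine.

322 m

throw_A = 209 × sin(70.8°) = 197.4 m
throw_B = 130 × sin(73°) = 124.3 m
total = 197.4 + 124.3 = 322 m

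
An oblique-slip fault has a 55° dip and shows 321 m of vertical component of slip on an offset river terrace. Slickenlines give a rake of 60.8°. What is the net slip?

dip-slip = throw / sin(dip) = 321 / sin(55°) = 391.9 m
net slip = dip-slip / sin(rake) = 391.9 / sin(60.8°) = 449 m

449 m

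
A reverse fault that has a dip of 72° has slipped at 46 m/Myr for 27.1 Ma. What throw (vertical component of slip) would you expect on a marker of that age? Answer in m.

1190 m

dip-slip = rate × time = 46 m/Myr × 27.1 Ma = 1247 m
throw = dip-slip × sin(dip) = 1247 × sin(72°) = 1190 m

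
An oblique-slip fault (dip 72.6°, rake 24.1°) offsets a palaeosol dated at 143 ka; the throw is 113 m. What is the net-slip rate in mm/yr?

dip-slip = throw / sin(dip) = 113 / sin(72.6°) = 118.4 m
net slip = dip-slip / sin(rake) = 118.4 / sin(24.1°) = 290 m
rate = 290 m / 143 ka = 0.00203 m/yr = 2.03 mm/yr

2.03 mm/yr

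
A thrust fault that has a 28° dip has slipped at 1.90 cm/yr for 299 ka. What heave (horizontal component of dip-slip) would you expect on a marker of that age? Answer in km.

5.02 km

dip-slip = rate × time = 1.90 cm/yr × 299 ka = 5681 m
heave = dip-slip × cos(dip) = 5681 × cos(28°) = 5020 m = 5.02 km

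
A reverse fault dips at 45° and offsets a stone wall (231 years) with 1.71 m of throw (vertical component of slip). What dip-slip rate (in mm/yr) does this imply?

10.5 mm/yr

dip-slip = throw / sin(dip) = 1.71 m / sin(45°) = 2.418 m
rate = 2.418 m / 231 years = 0.0105 m/yr = 10.5 mm/yr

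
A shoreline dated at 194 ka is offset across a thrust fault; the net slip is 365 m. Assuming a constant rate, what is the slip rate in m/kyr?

1.88 m/kyr

rate = 365 m / 194 ka = 0.00188 m/yr = 1.88 m/kyr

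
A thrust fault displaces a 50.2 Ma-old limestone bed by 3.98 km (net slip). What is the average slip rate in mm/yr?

0.0793 mm/yr

rate = 3.98 km / 50.2 Ma = 0.0000793 m/yr = 0.0793 mm/yr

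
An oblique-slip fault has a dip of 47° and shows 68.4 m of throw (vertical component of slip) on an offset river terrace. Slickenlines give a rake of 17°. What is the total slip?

dip-slip = throw / sin(dip) = 68.4 / sin(47°) = 93.53 m
net slip = dip-slip / sin(rake) = 93.53 / sin(17°) = 320 m

320 m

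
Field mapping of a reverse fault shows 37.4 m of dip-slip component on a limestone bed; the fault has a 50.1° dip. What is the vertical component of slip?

throw = dip-slip × sin(dip) = 37.4 m × sin(50.1°) = 28.7 m

28.7 m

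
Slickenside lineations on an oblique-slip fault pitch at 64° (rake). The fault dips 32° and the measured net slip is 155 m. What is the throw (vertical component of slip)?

73.8 m

dip-slip = net slip × sin(rake) = 155 m × sin(64°) = 139.3 m
throw = dip-slip × sin(dip) = 139.3 × sin(32°) = 73.8 m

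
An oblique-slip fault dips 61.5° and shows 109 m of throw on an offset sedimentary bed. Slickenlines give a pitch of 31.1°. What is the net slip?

dip-slip = throw / sin(dip) = 109 / sin(61.5°) = 124 m
net slip = dip-slip / sin(rake) = 124 / sin(31.1°) = 240 m

240 m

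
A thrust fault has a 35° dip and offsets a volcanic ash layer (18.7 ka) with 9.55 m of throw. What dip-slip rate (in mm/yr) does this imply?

0.890 mm/yr

dip-slip = throw / sin(dip) = 9.55 m / sin(35°) = 16.65 m
rate = 16.65 m / 18.7 ka = 0.000890 m/yr = 0.890 mm/yr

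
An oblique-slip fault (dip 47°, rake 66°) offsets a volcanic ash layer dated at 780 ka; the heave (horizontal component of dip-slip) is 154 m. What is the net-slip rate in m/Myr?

317 m/Myr

dip-slip = heave / cos(dip) = 154 / cos(47°) = 225.8 m
net slip = dip-slip / sin(rake) = 225.8 / sin(66°) = 247.2 m
rate = 247.2 m / 780 ka = 0.000317 m/yr = 317 m/Myr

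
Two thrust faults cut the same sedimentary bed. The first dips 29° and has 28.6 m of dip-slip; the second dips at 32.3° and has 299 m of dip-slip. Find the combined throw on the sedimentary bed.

174 m

throw_A = 28.6 × sin(29°) = 13.87 m
throw_B = 299 × sin(32.3°) = 159.8 m
total = 13.87 + 159.8 = 174 m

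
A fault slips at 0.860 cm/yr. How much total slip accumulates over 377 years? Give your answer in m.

3.24 m

slip = rate × time = 0.860 cm/yr × 377 years = 3.24 m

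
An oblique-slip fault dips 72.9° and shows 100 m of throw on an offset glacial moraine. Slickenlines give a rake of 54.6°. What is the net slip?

128 m

dip-slip = throw / sin(dip) = 100 / sin(72.9°) = 104.6 m
net slip = dip-slip / sin(rake) = 104.6 / sin(54.6°) = 128 m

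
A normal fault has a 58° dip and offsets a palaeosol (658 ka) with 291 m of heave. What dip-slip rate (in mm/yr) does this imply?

dip-slip = heave / cos(dip) = 291 m / cos(58°) = 549.1 m
rate = 549.1 m / 658 ka = 0.000835 m/yr = 0.835 mm/yr

0.835 mm/yr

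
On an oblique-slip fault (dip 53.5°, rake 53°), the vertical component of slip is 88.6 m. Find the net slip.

dip-slip = throw / sin(dip) = 88.6 / sin(53.5°) = 110.2 m
net slip = dip-slip / sin(rake) = 110.2 / sin(53°) = 138 m

138 m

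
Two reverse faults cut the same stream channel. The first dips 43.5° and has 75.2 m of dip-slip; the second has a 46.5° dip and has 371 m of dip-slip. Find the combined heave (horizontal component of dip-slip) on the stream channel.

heave_A = 75.2 × cos(43.5°) = 54.55 m
heave_B = 371 × cos(46.5°) = 255.4 m
total = 54.55 + 255.4 = 310 m

310 m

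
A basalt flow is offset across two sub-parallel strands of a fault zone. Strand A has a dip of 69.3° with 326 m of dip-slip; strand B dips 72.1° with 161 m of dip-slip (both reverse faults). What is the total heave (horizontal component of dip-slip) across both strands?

165 m

heave_A = 326 × cos(69.3°) = 115.2 m
heave_B = 161 × cos(72.1°) = 49.48 m
total = 115.2 + 49.48 = 165 m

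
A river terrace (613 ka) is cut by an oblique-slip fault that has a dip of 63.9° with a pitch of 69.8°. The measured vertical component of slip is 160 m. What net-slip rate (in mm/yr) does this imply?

0.310 mm/yr

dip-slip = throw / sin(dip) = 160 / sin(63.9°) = 178.2 m
net slip = dip-slip / sin(rake) = 178.2 / sin(69.8°) = 189.8 m
rate = 189.8 m / 613 ka = 0.000310 m/yr = 0.310 mm/yr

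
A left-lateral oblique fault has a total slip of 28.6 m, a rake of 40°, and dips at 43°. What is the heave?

dip-slip = net slip × sin(rake) = 28.6 m × sin(40°) = 18.38 m
heave = dip-slip × cos(dip) = 18.38 × cos(43°) = 13.4 m

13.4 m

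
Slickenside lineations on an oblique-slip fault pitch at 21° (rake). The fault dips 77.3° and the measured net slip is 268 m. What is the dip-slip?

dip-slip = net slip × sin(rake) = 268 m × sin(21°) = 96 m

96 m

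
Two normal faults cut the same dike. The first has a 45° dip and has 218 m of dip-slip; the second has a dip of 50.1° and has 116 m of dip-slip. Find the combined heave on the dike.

229 m

heave_A = 218 × cos(45°) = 154.1 m
heave_B = 116 × cos(50.1°) = 74.41 m
total = 154.1 + 74.41 = 229 m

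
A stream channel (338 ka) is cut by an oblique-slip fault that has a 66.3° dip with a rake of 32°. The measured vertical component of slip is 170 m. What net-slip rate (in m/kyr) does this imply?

1.04 m/kyr

dip-slip = throw / sin(dip) = 170 / sin(66.3°) = 185.7 m
net slip = dip-slip / sin(rake) = 185.7 / sin(32°) = 350.4 m
rate = 350.4 m / 338 ka = 0.00104 m/yr = 1.04 m/kyr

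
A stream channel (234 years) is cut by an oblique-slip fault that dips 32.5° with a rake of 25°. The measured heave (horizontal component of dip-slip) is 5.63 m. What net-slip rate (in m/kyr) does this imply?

dip-slip = heave / cos(dip) = 5.63 / cos(32.5°) = 6.675 m
net slip = dip-slip / sin(rake) = 6.675 / sin(25°) = 15.80 m
rate = 15.80 m / 234 years = 0.0675 m/yr = 67.5 m/kyr

67.5 m/kyr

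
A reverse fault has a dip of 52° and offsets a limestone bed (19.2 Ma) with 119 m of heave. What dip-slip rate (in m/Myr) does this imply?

dip-slip = heave / cos(dip) = 119 m / cos(52°) = 193.3 m
rate = 193.3 m / 19.2 Ma = 0.0000101 m/yr = 10.1 m/Myr

10.1 m/Myr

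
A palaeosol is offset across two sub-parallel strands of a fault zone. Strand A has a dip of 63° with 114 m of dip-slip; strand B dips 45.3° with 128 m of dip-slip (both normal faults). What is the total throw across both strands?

193 m

throw_A = 114 × sin(63°) = 101.6 m
throw_B = 128 × sin(45.3°) = 90.98 m
total = 101.6 + 90.98 = 193 m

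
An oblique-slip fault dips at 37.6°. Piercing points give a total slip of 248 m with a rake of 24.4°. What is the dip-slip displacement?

dip-slip = net slip × sin(rake) = 248 m × sin(24.4°) = 102 m

102 m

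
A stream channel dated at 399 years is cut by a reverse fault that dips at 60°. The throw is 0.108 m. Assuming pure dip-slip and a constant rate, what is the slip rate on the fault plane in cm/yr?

dip-slip = throw / sin(dip) = 0.108 m / sin(60°) = 0.1247 m
rate = 0.1247 m / 399 years = 0.000313 m/yr = 0.0313 cm/yr

0.0313 cm/yr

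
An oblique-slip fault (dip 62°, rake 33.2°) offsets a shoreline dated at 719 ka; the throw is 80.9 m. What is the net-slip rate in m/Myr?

dip-slip = throw / sin(dip) = 80.9 / sin(62°) = 91.62 m
net slip = dip-slip / sin(rake) = 91.62 / sin(33.2°) = 167.3 m
rate = 167.3 m / 719 ka = 0.000233 m/yr = 233 m/Myr

233 m/Myr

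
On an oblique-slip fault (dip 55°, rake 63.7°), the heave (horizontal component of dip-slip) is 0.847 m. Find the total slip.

1.65 m

dip-slip = heave / cos(dip) = 0.847 / cos(55°) = 1.477 m
net slip = dip-slip / sin(rake) = 1.477 / sin(63.7°) = 1.65 m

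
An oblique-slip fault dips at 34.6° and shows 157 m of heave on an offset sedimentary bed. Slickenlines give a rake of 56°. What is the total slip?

dip-slip = heave / cos(dip) = 157 / cos(34.6°) = 190.7 m
net slip = dip-slip / sin(rake) = 190.7 / sin(56°) = 230 m

230 m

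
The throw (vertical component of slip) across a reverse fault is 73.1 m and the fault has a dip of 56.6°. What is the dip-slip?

87.6 m

dip-slip = throw / sin(dip) = 73.1 / sin(56.6°) = 87.6 m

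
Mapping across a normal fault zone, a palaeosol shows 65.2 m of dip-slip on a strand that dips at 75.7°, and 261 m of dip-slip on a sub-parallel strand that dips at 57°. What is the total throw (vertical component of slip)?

282 m

throw_A = 65.2 × sin(75.7°) = 63.18 m
throw_B = 261 × sin(57°) = 218.9 m
total = 63.18 + 218.9 = 282 m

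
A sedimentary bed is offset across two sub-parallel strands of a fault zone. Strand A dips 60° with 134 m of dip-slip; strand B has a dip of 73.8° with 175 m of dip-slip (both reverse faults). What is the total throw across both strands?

284 m

throw_A = 134 × sin(60°) = 116 m
throw_B = 175 × sin(73.8°) = 168.1 m
total = 116 + 168.1 = 284 m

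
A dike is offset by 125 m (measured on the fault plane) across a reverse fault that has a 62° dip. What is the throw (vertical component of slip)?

110 m

throw = dip-slip × sin(dip) = 125 m × sin(62°) = 110 m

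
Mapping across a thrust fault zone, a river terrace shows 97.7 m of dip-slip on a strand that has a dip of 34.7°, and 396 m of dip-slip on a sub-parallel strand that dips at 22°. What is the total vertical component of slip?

throw_A = 97.7 × sin(34.7°) = 55.62 m
throw_B = 396 × sin(22°) = 148.3 m
total = 55.62 + 148.3 = 204 m

204 m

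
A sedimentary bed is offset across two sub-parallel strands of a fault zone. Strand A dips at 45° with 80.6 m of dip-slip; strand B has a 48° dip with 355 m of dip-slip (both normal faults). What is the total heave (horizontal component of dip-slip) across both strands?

heave_A = 80.6 × cos(45°) = 56.99 m
heave_B = 355 × cos(48°) = 237.5 m
total = 56.99 + 237.5 = 295 m

295 m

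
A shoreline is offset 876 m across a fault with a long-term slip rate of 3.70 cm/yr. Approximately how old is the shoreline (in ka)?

age = offset / rate = 876 m / (3.70 cm/yr) = 23700 yr = 23.7 ka

23.7 ka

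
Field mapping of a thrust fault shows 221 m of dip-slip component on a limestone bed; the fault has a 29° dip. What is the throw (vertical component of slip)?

107 m

throw = dip-slip × sin(dip) = 221 m × sin(29°) = 107 m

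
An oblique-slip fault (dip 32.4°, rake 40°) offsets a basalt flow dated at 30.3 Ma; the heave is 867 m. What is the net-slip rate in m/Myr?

dip-slip = heave / cos(dip) = 867 / cos(32.4°) = 1027 m
net slip = dip-slip / sin(rake) = 1027 / sin(40°) = 1597 m
rate = 1597 m / 30.3 Ma = 0.0000527 m/yr = 52.7 m/Myr

52.7 m/Myr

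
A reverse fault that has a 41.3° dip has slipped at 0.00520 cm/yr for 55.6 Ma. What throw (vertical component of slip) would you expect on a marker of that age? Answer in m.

1910 m

dip-slip = rate × time = 0.00520 cm/yr × 55.6 Ma = 2891 m
throw = dip-slip × sin(dip) = 2891 × sin(41.3°) = 1910 m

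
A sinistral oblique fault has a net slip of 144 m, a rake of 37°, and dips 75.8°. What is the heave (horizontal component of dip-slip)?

21.3 m

dip-slip = net slip × sin(rake) = 144 m × sin(37°) = 86.66 m
heave = dip-slip × cos(dip) = 86.66 × cos(75.8°) = 21.3 m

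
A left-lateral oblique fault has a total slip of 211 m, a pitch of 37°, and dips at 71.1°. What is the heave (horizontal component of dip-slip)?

41.1 m

dip-slip = net slip × sin(rake) = 211 m × sin(37°) = 127 m
heave = dip-slip × cos(dip) = 127 × cos(71.1°) = 41.1 m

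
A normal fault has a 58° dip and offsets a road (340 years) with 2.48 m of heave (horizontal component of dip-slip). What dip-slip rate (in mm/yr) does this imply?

13.8 mm/yr

dip-slip = heave / cos(dip) = 2.48 m / cos(58°) = 4.680 m
rate = 4.680 m / 340 years = 0.0138 m/yr = 13.8 mm/yr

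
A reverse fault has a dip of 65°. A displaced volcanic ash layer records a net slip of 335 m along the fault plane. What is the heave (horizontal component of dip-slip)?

142 m

heave = dip-slip × cos(dip) = 335 m × cos(65°) = 142 m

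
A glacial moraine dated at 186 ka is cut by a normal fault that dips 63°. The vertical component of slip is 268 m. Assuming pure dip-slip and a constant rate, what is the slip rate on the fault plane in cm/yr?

dip-slip = throw / sin(dip) = 268 m / sin(63°) = 300.8 m
rate = 300.8 m / 186 ka = 0.00162 m/yr = 0.162 cm/yr

0.162 cm/yr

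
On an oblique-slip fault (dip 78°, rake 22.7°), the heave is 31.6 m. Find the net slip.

394 m

dip-slip = heave / cos(dip) = 31.6 / cos(78°) = 152 m
net slip = dip-slip / sin(rake) = 152 / sin(22.7°) = 394 m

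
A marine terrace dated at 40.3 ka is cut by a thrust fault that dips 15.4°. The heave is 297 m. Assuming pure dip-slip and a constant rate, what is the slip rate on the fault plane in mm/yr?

dip-slip = heave / cos(dip) = 297 m / cos(15.4°) = 308.1 m
rate = 308.1 m / 40.3 ka = 0.00764 m/yr = 7.64 mm/yr

7.64 mm/yr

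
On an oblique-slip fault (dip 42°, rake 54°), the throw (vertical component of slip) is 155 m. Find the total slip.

dip-slip = throw / sin(dip) = 155 / sin(42°) = 231.6 m
net slip = dip-slip / sin(rake) = 231.6 / sin(54°) = 286 m

286 m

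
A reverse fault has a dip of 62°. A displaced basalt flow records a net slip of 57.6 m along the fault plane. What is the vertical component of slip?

throw = dip-slip × sin(dip) = 57.6 m × sin(62°) = 50.9 m

50.9 m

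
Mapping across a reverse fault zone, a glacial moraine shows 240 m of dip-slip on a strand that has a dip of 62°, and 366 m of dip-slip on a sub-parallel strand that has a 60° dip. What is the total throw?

529 m

throw_A = 240 × sin(62°) = 211.9 m
throw_B = 366 × sin(60°) = 317 m
total = 211.9 + 317 = 529 m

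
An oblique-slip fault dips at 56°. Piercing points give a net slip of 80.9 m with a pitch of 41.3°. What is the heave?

dip-slip = net slip × sin(rake) = 80.9 m × sin(41.3°) = 53.39 m
heave = dip-slip × cos(dip) = 53.39 × cos(56°) = 29.9 m

29.9 m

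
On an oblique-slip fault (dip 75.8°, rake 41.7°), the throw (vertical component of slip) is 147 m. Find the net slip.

228 m

dip-slip = throw / sin(dip) = 147 / sin(75.8°) = 151.6 m
net slip = dip-slip / sin(rake) = 151.6 / sin(41.7°) = 228 m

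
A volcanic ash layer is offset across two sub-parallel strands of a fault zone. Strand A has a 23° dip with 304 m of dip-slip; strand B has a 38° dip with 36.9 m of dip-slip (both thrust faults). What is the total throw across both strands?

throw_A = 304 × sin(23°) = 118.8 m
throw_B = 36.9 × sin(38°) = 22.72 m
total = 118.8 + 22.72 = 142 m

142 m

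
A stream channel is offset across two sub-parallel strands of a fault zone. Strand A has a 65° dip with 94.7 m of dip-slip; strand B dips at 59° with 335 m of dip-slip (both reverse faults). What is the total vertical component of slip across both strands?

throw_A = 94.7 × sin(65°) = 85.83 m
throw_B = 335 × sin(59°) = 287.2 m
total = 85.83 + 287.2 = 373 m

373 m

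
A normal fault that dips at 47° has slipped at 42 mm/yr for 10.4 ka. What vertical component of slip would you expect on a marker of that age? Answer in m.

dip-slip = rate × time = 42 mm/yr × 10.4 ka = 436.8 m
throw = dip-slip × sin(dip) = 436.8 × sin(47°) = 319 m

319 m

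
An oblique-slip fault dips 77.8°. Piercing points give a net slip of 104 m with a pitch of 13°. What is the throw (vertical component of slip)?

22.9 m

dip-slip = net slip × sin(rake) = 104 m × sin(13°) = 23.39 m
throw = dip-slip × sin(dip) = 23.39 × sin(77.8°) = 22.9 m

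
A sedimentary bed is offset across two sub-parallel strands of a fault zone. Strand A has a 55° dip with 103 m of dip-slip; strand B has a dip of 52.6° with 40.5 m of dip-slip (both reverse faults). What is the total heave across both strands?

83.7 m

heave_A = 103 × cos(55°) = 59.08 m
heave_B = 40.5 × cos(52.6°) = 24.60 m
total = 59.08 + 24.60 = 83.7 m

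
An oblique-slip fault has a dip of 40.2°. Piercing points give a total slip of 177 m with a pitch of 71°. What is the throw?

dip-slip = net slip × sin(rake) = 177 m × sin(71°) = 167.4 m
throw = dip-slip × sin(dip) = 167.4 × sin(40.2°) = 108 m

108 m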